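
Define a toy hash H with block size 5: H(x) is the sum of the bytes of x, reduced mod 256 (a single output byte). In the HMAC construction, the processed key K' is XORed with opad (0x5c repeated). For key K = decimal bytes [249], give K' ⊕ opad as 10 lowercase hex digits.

a55c5c5c5c

Key decimal bytes [249] = f9 is 1 byte ≤ B = 5; zero-pad to 5 bytes: K' = f9 00 00 00 00.
XOR each byte with 0x5c: f9⊕5c=a5, 00⊕5c=5c, 00⊕5c=5c, 00⊕5c=5c, 00⊕5c=5c.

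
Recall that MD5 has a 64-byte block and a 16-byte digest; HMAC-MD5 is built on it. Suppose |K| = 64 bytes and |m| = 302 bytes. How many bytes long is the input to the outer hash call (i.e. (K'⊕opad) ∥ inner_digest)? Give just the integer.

Key is 64 ≤ 64 bytes, zero-padded: |K'| = 64.
Outer input = (K'⊕opad) ∥ H(inner) → 64 + 16 = 80 bytes.

80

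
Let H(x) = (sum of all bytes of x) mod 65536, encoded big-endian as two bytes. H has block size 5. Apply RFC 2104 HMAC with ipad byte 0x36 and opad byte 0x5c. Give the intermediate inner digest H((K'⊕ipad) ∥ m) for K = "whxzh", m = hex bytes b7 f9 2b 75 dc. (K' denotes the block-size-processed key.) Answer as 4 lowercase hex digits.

Key "whxzh" = 77 68 78 7a 68 is exactly B = 5 bytes: K' = 77 68 78 7a 68.
K' ⊕ ipad = 41 5e 4e 4c 5e.
Inner input = 41 5e 4e 4c 5e ∥ b7 f9 2b 75 dc.
Inner hash: sum = 65+94+78+76+94+183+249+43+117+220 = 1219 → 04 c3.

04c3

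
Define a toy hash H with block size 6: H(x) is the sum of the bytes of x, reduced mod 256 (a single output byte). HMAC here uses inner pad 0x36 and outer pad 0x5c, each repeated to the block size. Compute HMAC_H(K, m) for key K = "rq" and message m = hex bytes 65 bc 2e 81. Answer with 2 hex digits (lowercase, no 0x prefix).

fe

Key "rq" = 72 71 is 2 bytes ≤ B = 6; zero-pad to 6 bytes: K' = 72 71 00 00 00 00.
K' ⊕ ipad = 44 47 36 36 36 36.  K' ⊕ opad = 2e 2d 5c 5c 5c 5c.
Inner input = (K'⊕ipad) ∥ m = 44 47 36 36 36 36 ∥ 65 bc 2e 81.
Inner hash: sum = 68+71+54+54+54+54+101+188+46+129 = 819; mod 256 = 51 → 33.
Outer input = (K'⊕opad) ∥ inner = 2e 2d 5c 5c 5c 5c ∥ 33.
Outer hash (tag): sum = 46+45+92+92+92+92+51 = 510; mod 256 = 254 → fe.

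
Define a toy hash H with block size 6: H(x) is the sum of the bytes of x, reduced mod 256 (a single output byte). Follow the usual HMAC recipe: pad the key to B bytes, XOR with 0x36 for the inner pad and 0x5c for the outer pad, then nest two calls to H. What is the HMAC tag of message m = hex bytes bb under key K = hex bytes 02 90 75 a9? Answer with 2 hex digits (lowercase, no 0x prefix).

Key hex bytes 02 90 75 a9 is 4 bytes ≤ B = 6; zero-pad to 6 bytes: K' = 02 90 75 a9 00 00.
K' ⊕ ipad = 34 a6 43 9f 36 36.  K' ⊕ opad = 5e cc 29 f5 5c 5c.
Inner input = (K'⊕ipad) ∥ m = 34 a6 43 9f 36 36 ∥ bb.
Inner hash: sum = 52+166+67+159+54+54+187 = 739; mod 256 = 227 → e3.
Outer input = (K'⊕opad) ∥ inner = 5e cc 29 f5 5c 5c ∥ e3.
Outer hash (tag): sum = 94+204+41+245+92+92+227 = 995; mod 256 = 227 → e3.

e3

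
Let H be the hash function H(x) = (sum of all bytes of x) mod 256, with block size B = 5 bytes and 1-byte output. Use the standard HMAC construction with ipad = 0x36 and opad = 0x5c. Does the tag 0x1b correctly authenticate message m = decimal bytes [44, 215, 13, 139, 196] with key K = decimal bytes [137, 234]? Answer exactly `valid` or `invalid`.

Key decimal bytes [137, 234] = 89 ea is 2 bytes ≤ B = 5; zero-pad to 5 bytes: K' = 89 ea 00 00 00.
K' ⊕ ipad = bf dc 36 36 36; K' ⊕ opad = d5 b6 5c 5c 5c.
Inner hash: sum = 191+220+54+54+54+44+215+13+139+196 = 1180; mod 256 = 156 → 9c.
Outer hash (recomputed tag): sum = 213+182+92+92+92+156 = 827; mod 256 = 59 → 3b.
Recomputed tag = 3b; claimed = 1b → mismatch.

invalid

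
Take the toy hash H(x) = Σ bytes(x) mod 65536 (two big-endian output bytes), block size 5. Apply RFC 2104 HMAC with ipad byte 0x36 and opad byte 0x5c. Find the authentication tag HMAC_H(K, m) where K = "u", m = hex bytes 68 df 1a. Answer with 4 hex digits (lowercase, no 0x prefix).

Key "u" = 75 is 1 byte ≤ B = 5; zero-pad to 5 bytes: K' = 75 00 00 00 00.
K' ⊕ ipad = 43 36 36 36 36.  K' ⊕ opad = 29 5c 5c 5c 5c.
Inner input = (K'⊕ipad) ∥ m = 43 36 36 36 36 ∥ 68 df 1a.
Inner hash: sum = 67+54+54+54+54+104+223+26 = 636 → 02 7c.
Outer input = (K'⊕opad) ∥ inner = 29 5c 5c 5c 5c ∥ 02 7c.
Outer hash (tag): sum = 41+92+92+92+92+2+124 = 535 → 02 17.

0217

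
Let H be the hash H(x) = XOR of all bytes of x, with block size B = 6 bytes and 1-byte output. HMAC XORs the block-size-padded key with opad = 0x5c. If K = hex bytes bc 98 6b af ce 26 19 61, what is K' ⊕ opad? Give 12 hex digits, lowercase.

2c5c5c5c5c5c

Key hex bytes bc 98 6b af ce 26 19 61 is 8 bytes > B = 6, so hash it first: H(key) = 70, then zero-pad to 6 bytes: K' = 70 00 00 00 00 00.
XOR each byte with 0x5c: 70⊕5c=2c, 00⊕5c=5c, 00⊕5c=5c, 00⊕5c=5c, 00⊕5c=5c, 00⊕5c=5c.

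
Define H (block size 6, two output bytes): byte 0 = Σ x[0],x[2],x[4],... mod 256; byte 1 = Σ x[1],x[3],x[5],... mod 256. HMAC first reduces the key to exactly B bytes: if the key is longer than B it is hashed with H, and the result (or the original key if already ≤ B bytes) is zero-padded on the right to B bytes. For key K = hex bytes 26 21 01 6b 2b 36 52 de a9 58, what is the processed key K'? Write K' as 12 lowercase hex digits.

|K| = 10 > B = 6, so first hash the key.
H(K): even-index sum = 333 mod 256 = 77; odd-index sum = 504 mod 256 = 248 → 4d f8.
Zero-pad H(K) = 4d f8 to 6 bytes: K' = 4d f8 00 00 00 00.

4df800000000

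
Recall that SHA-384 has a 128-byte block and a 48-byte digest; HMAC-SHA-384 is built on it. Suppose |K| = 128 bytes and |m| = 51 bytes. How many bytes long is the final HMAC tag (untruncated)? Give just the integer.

The tag is one SHA-384 digest: 48 bytes.

48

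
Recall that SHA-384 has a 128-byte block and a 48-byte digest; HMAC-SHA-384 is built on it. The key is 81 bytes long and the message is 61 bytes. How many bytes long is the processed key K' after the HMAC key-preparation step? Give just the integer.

128

Key is 81 ≤ 128 bytes, zero-padded: |K'| = 128.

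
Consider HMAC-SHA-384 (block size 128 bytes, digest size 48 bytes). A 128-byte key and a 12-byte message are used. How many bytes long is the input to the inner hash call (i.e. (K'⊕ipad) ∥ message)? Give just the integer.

140

Key is 128 ≤ 128 bytes, zero-padded: |K'| = 128.
Inner input = (K'⊕ipad) ∥ m → 128 + 12 = 140 bytes.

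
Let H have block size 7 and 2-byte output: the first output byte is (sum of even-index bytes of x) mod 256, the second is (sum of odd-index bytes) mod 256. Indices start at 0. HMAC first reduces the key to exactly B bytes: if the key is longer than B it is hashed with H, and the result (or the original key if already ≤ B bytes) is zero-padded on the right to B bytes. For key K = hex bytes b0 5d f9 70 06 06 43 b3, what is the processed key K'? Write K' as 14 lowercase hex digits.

|K| = 8 > B = 7, so first hash the key.
H(K): even-index sum = 498 mod 256 = 242; odd-index sum = 390 mod 256 = 134 → f2 86.
Zero-pad H(K) = f2 86 to 7 bytes: K' = f2 86 00 00 00 00 00.

f2860000000000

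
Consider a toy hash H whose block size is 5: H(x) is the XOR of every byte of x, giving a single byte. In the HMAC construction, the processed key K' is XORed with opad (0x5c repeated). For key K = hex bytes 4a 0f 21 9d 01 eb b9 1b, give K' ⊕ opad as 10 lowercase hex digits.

ed5c5c5c5c

Key hex bytes 4a 0f 21 9d 01 eb b9 1b is 8 bytes > B = 5, so hash it first: H(key) = b1, then zero-pad to 5 bytes: K' = b1 00 00 00 00.
XOR each byte with 0x5c: b1⊕5c=ed, 00⊕5c=5c, 00⊕5c=5c, 00⊕5c=5c, 00⊕5c=5c.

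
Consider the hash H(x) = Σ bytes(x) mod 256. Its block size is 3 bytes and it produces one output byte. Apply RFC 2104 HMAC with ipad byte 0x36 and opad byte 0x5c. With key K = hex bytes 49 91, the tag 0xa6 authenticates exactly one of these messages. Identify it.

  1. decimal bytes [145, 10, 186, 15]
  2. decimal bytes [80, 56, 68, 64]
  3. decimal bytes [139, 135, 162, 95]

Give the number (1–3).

Key hex bytes 49 91 is 2 bytes ≤ B = 3; zero-pad to 3 bytes: K' = 49 91 00.
K' ⊕ ipad = 7f a7 36; K' ⊕ opad = 15 cd 5c.
m1: inner = H(7f a7 36 91 0a ba 0f) = c0; tag = H(15 cd 5c c0) = fe
m2: inner = H(7f a7 36 50 38 44 40) = 68; tag = H(15 cd 5c 68) = a6 ← matches
m3: inner = H(7f a7 36 8b 87 a2 5f) = 6f; tag = H(15 cd 5c 6f) = ad

2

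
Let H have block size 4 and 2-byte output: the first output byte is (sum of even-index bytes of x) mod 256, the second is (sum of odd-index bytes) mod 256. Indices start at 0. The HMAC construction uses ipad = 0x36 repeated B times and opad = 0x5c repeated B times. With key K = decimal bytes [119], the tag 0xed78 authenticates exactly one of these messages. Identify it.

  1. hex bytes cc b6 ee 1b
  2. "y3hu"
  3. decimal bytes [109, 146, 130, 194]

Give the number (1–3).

Key decimal bytes [119] = 77 is 1 byte ≤ B = 4; zero-pad to 4 bytes: K' = 77 00 00 00.
K' ⊕ ipad = 41 36 36 36; K' ⊕ opad = 2b 5c 5c 5c.
m1: inner = H(41 36 36 36 cc b6 ee 1b) = 31 3d; tag = H(2b 5c 5c 5c 31 3d) = b8f5
m2: inner = H(41 36 36 36 79 33 68 75) = 58 14; tag = H(2b 5c 5c 5c 58 14) = dfcc
m3: inner = H(41 36 36 36 6d 92 82 c2) = 66 c0; tag = H(2b 5c 5c 5c 66 c0) = ed78 ← matches

3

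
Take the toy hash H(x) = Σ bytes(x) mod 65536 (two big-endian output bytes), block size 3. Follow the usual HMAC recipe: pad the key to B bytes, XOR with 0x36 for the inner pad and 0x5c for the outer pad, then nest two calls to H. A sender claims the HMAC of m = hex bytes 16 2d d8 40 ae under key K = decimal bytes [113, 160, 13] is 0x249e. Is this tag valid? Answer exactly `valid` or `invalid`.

invalid

Key decimal bytes [113, 160, 13] = 71 a0 0d is exactly B = 3 bytes: K' = 71 a0 0d.
K' ⊕ ipad = 47 96 3b; K' ⊕ opad = 2d fc 51.
Inner hash: sum = 71+150+59+22+45+216+64+174 = 801 → 03 21.
Outer hash (recomputed tag): sum = 45+252+81+3+33 = 414 → 01 9e.
Recomputed tag = 019e; claimed = 249e → mismatch.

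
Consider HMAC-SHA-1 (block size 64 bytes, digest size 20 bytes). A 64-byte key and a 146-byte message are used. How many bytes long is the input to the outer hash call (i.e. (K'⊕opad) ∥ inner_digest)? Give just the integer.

Key is 64 ≤ 64 bytes, zero-padded: |K'| = 64.
Outer input = (K'⊕opad) ∥ H(inner) → 64 + 20 = 84 bytes.

84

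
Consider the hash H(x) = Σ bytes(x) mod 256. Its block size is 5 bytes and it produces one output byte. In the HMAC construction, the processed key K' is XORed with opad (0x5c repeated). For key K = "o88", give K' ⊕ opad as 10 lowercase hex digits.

3364645c5c

Key "o88" = 6f 38 38 is 3 bytes ≤ B = 5; zero-pad to 5 bytes: K' = 6f 38 38 00 00.
XOR each byte with 0x5c: 6f⊕5c=33, 38⊕5c=64, 38⊕5c=64, 00⊕5c=5c, 00⊕5c=5c.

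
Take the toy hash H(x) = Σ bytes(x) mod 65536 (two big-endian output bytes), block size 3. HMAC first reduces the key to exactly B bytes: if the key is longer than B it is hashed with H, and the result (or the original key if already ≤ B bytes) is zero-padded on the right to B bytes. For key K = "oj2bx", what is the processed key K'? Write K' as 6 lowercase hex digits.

|K| = 5 > B = 3, so first hash the key.
H(K): sum = 111+106+50+98+120 = 485 → 01 e5.
Zero-pad H(K) = 01 e5 to 3 bytes: K' = 01 e5 00.

01e500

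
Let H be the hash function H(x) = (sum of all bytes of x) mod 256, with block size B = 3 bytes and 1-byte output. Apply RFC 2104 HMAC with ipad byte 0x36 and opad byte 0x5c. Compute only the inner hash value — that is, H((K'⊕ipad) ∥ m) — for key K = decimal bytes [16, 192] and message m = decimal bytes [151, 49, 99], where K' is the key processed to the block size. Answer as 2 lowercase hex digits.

7d

Key decimal bytes [16, 192] = 10 c0 is 2 bytes ≤ B = 3; zero-pad to 3 bytes: K' = 10 c0 00.
K' ⊕ ipad = 26 f6 36.
Inner input = 26 f6 36 ∥ 97 31 63.
Inner hash: sum = 38+246+54+151+49+99 = 637; mod 256 = 125 → 7d.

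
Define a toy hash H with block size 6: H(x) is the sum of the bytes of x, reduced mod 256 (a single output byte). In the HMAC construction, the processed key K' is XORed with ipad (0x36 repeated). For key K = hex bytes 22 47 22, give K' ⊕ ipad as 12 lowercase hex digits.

Key hex bytes 22 47 22 is 3 bytes ≤ B = 6; zero-pad to 6 bytes: K' = 22 47 22 00 00 00.
XOR each byte with 0x36: 22⊕36=14, 47⊕36=71, 22⊕36=14, 00⊕36=36, 00⊕36=36, 00⊕36=36.

147114363636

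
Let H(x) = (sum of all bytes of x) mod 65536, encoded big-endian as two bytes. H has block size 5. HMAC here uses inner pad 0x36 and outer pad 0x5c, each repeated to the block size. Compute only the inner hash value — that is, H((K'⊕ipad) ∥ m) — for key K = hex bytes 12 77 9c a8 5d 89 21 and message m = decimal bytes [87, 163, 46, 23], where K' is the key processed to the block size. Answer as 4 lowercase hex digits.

Key hex bytes 12 77 9c a8 5d 89 21 is 7 bytes > B = 5, so hash it first: H(key) = 02 d4, then zero-pad to 5 bytes: K' = 02 d4 00 00 00.
K' ⊕ ipad = 34 e2 36 36 36.
Inner input = 34 e2 36 36 36 ∥ 57 a3 2e 17.
Inner hash: sum = 52+226+54+54+54+87+163+46+23 = 759 → 02 f7.

02f7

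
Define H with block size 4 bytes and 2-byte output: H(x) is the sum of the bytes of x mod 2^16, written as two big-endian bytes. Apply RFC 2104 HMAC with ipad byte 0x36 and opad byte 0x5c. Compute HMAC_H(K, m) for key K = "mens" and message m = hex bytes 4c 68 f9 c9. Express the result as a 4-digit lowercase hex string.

Key "mens" = 6d 65 6e 73 is exactly B = 4 bytes: K' = 6d 65 6e 73.
K' ⊕ ipad = 5b 53 58 45.  K' ⊕ opad = 31 39 32 2f.
Inner input = (K'⊕ipad) ∥ m = 5b 53 58 45 ∥ 4c 68 f9 c9.
Inner hash: sum = 91+83+88+69+76+104+249+201 = 961 → 03 c1.
Outer input = (K'⊕opad) ∥ inner = 31 39 32 2f ∥ 03 c1.
Outer hash (tag): sum = 49+57+50+47+3+193 = 399 → 01 8f.

018f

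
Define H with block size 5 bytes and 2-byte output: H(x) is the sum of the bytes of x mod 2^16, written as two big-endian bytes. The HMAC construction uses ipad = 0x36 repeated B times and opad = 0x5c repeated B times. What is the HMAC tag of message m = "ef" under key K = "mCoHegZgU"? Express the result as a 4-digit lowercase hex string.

01ab

Key "mCoHegZgU" = 6d 43 6f 48 65 67 5a 67 55 is 9 bytes > B = 5, so hash it first: H(key) = 03 49, then zero-pad to 5 bytes: K' = 03 49 00 00 00.
K' ⊕ ipad = 35 7f 36 36 36.  K' ⊕ opad = 5f 15 5c 5c 5c.
Inner input = (K'⊕ipad) ∥ m = 35 7f 36 36 36 ∥ 65 66.
Inner hash: sum = 53+127+54+54+54+101+102 = 545 → 02 21.
Outer input = (K'⊕opad) ∥ inner = 5f 15 5c 5c 5c ∥ 02 21.
Outer hash (tag): sum = 95+21+92+92+92+2+33 = 427 → 01 ab.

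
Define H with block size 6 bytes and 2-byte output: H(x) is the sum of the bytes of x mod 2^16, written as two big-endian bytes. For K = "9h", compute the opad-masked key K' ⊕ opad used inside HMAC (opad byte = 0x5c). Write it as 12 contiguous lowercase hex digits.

65345c5c5c5c

Key "9h" = 39 68 is 2 bytes ≤ B = 6; zero-pad to 6 bytes: K' = 39 68 00 00 00 00.
XOR each byte with 0x5c: 39⊕5c=65, 68⊕5c=34, 00⊕5c=5c, 00⊕5c=5c, 00⊕5c=5c, 00⊕5c=5c.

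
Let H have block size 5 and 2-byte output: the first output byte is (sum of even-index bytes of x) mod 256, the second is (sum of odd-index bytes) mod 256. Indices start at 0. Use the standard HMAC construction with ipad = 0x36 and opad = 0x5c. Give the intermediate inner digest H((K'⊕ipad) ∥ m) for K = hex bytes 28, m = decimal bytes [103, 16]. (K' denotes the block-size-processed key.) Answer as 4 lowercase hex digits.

9ad3

Key hex bytes 28 is 1 byte ≤ B = 5; zero-pad to 5 bytes: K' = 28 00 00 00 00.
K' ⊕ ipad = 1e 36 36 36 36.
Inner input = 1e 36 36 36 36 ∥ 67 10.
Inner hash: even-index sum = 154 mod 256 = 154; odd-index sum = 211 mod 256 = 211 → 9a d3.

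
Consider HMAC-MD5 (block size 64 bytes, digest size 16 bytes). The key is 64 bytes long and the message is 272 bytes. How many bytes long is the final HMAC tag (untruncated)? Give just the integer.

The tag is one MD5 digest: 16 bytes.

16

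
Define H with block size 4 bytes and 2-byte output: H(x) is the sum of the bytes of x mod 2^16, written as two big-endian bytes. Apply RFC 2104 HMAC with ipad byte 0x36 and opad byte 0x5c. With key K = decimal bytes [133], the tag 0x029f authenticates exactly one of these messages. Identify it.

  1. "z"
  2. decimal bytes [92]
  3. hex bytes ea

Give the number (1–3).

Key decimal bytes [133] = 85 is 1 byte ≤ B = 4; zero-pad to 4 bytes: K' = 85 00 00 00.
K' ⊕ ipad = b3 36 36 36; K' ⊕ opad = d9 5c 5c 5c.
m1: inner = H(b3 36 36 36 7a) = 01 cf; tag = H(d9 5c 5c 5c 01 cf) = 02bd
m2: inner = H(b3 36 36 36 5c) = 01 b1; tag = H(d9 5c 5c 5c 01 b1) = 029f ← matches
m3: inner = H(b3 36 36 36 ea) = 02 3f; tag = H(d9 5c 5c 5c 02 3f) = 022e

2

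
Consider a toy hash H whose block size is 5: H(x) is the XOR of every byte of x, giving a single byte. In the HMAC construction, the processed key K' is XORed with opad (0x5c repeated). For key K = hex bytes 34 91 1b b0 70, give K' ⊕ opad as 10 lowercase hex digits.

68cd47ec2c

Key hex bytes 34 91 1b b0 70 is exactly B = 5 bytes: K' = 34 91 1b b0 70.
XOR each byte with 0x5c: 34⊕5c=68, 91⊕5c=cd, 1b⊕5c=47, b0⊕5c=ec, 70⊕5c=2c.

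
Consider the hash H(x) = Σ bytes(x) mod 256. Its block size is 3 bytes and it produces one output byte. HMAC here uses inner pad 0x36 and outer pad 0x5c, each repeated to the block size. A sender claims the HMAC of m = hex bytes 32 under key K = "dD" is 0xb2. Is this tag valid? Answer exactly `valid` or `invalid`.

invalid

Key "dD" = 64 44 is 2 bytes ≤ B = 3; zero-pad to 3 bytes: K' = 64 44 00.
K' ⊕ ipad = 52 72 36; K' ⊕ opad = 38 18 5c.
Inner hash: sum = 82+114+54+50 = 300; mod 256 = 44 → 2c.
Outer hash (recomputed tag): sum = 56+24+92+44 = 216 → d8.
Recomputed tag = d8; claimed = b2 → mismatch.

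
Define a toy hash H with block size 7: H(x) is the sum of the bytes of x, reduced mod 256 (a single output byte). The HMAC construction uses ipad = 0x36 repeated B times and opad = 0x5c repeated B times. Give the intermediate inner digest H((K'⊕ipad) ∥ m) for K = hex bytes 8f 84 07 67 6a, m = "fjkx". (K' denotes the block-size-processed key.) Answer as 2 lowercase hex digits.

68

Key hex bytes 8f 84 07 67 6a is 5 bytes ≤ B = 7; zero-pad to 7 bytes: K' = 8f 84 07 67 6a 00 00.
K' ⊕ ipad = b9 b2 31 51 5c 36 36.
Inner input = b9 b2 31 51 5c 36 36 ∥ 66 6a 6b 78.
Inner hash: sum = 185+178+49+81+92+54+54+102+106+107+120 = 1128; mod 256 = 104 → 68.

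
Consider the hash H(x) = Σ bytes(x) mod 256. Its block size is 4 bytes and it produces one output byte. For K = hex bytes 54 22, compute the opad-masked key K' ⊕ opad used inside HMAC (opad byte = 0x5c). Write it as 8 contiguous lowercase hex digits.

087e5c5c

Key hex bytes 54 22 is 2 bytes ≤ B = 4; zero-pad to 4 bytes: K' = 54 22 00 00.
XOR each byte with 0x5c: 54⊕5c=08, 22⊕5c=7e, 00⊕5c=5c, 00⊕5c=5c.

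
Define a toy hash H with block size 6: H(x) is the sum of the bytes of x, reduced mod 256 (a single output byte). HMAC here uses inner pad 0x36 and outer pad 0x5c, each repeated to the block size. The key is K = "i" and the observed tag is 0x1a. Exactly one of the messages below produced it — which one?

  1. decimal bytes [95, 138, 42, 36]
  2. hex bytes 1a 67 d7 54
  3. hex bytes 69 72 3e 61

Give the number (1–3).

Key "i" = 69 is 1 byte ≤ B = 6; zero-pad to 6 bytes: K' = 69 00 00 00 00 00.
K' ⊕ ipad = 5f 36 36 36 36 36; K' ⊕ opad = 35 5c 5c 5c 5c 5c.
m1: inner = H(5f 36 36 36 36 36 5f 8a 2a 24) = a4; tag = H(35 5c 5c 5c 5c 5c a4) = a5
m2: inner = H(5f 36 36 36 36 36 1a 67 d7 54) = 19; tag = H(35 5c 5c 5c 5c 5c 19) = 1a ← matches
m3: inner = H(5f 36 36 36 36 36 69 72 3e 61) = e7; tag = H(35 5c 5c 5c 5c 5c e7) = e8

2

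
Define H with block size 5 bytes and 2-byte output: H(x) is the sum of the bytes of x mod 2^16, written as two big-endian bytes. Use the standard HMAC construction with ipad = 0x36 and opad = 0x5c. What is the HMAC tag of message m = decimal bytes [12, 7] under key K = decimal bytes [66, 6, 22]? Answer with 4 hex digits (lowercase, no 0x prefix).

01be

Key decimal bytes [66, 6, 22] = 42 06 16 is 3 bytes ≤ B = 5; zero-pad to 5 bytes: K' = 42 06 16 00 00.
K' ⊕ ipad = 74 30 20 36 36.  K' ⊕ opad = 1e 5a 4a 5c 5c.
Inner input = (K'⊕ipad) ∥ m = 74 30 20 36 36 ∥ 0c 07.
Inner hash: sum = 116+48+32+54+54+12+7 = 323 → 01 43.
Outer input = (K'⊕opad) ∥ inner = 1e 5a 4a 5c 5c ∥ 01 43.
Outer hash (tag): sum = 30+90+74+92+92+1+67 = 446 → 01 be.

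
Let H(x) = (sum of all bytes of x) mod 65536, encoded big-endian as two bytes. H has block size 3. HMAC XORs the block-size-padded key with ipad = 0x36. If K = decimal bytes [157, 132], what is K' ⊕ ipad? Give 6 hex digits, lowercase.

abb236

Key decimal bytes [157, 132] = 9d 84 is 2 bytes ≤ B = 3; zero-pad to 3 bytes: K' = 9d 84 00.
XOR each byte with 0x36: 9d⊕36=ab, 84⊕36=b2, 00⊕36=36.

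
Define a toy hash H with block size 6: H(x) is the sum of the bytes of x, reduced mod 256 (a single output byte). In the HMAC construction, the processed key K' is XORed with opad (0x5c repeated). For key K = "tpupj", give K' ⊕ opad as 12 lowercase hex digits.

Key "tpupj" = 74 70 75 70 6a is 5 bytes ≤ B = 6; zero-pad to 6 bytes: K' = 74 70 75 70 6a 00.
XOR each byte with 0x5c: 74⊕5c=28, 70⊕5c=2c, 75⊕5c=29, 70⊕5c=2c, 6a⊕5c=36, 00⊕5c=5c.

282c292c365c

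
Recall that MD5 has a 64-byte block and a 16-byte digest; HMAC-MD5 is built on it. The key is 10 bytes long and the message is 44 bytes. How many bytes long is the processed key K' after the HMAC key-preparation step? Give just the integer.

Key is 10 ≤ 64 bytes, zero-padded: |K'| = 64.

64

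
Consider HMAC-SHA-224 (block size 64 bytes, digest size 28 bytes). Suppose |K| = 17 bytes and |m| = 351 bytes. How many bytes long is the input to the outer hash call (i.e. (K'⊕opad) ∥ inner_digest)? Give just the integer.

Key is 17 ≤ 64 bytes, zero-padded: |K'| = 64.
Outer input = (K'⊕opad) ∥ H(inner) → 64 + 28 = 92 bytes.

92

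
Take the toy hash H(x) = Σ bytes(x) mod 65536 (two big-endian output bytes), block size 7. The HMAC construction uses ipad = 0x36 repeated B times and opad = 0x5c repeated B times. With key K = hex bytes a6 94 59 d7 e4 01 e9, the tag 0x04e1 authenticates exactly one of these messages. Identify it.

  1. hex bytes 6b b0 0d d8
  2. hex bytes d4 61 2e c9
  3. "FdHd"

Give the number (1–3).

3

Key hex bytes a6 94 59 d7 e4 01 e9 is exactly B = 7 bytes: K' = a6 94 59 d7 e4 01 e9.
K' ⊕ ipad = 90 a2 6f e1 d2 37 df; K' ⊕ opad = fa c8 05 8b b8 5d b5.
m1: inner = H(90 a2 6f e1 d2 37 df 6b b0 0d d8) = 06 6a; tag = H(fa c8 05 8b b8 5d b5 06 6a) = 048c
m2: inner = H(90 a2 6f e1 d2 37 df d4 61 2e c9) = 06 96; tag = H(fa c8 05 8b b8 5d b5 06 96) = 04b8
m3: inner = H(90 a2 6f e1 d2 37 df 46 64 48 64) = 05 c0; tag = H(fa c8 05 8b b8 5d b5 05 c0) = 04e1 ← matches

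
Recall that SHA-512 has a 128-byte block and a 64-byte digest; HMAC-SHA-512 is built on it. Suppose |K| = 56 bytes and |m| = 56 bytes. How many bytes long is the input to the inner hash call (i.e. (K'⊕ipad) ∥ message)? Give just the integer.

Key is 56 ≤ 128 bytes, zero-padded: |K'| = 128.
Inner input = (K'⊕ipad) ∥ m → 128 + 56 = 184 bytes.

184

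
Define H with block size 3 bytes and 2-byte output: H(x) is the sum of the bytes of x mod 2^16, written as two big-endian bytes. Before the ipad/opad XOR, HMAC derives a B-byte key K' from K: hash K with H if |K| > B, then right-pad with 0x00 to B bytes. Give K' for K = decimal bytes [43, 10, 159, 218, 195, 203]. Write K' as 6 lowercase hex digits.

033c00

|K| = 6 > B = 3, so first hash the key.
H(K): sum = 43+10+159+218+195+203 = 828 → 03 3c.
Zero-pad H(K) = 03 3c to 3 bytes: K' = 03 3c 00.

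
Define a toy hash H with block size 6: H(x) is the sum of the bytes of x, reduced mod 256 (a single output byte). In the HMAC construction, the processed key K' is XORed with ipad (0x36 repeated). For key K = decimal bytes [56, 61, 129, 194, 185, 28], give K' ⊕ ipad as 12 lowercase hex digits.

0e0bb7f48f2a

Key decimal bytes [56, 61, 129, 194, 185, 28] = 38 3d 81 c2 b9 1c is exactly B = 6 bytes: K' = 38 3d 81 c2 b9 1c.
XOR each byte with 0x36: 38⊕36=0e, 3d⊕36=0b, 81⊕36=b7, c2⊕36=f4, b9⊕36=8f, 1c⊕36=2a.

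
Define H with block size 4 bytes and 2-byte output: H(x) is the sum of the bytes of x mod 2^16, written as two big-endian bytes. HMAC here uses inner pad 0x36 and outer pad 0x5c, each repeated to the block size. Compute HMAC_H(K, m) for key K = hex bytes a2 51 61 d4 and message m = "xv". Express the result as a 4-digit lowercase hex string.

01f5

Key hex bytes a2 51 61 d4 is exactly B = 4 bytes: K' = a2 51 61 d4.
K' ⊕ ipad = 94 67 57 e2.  K' ⊕ opad = fe 0d 3d 88.
Inner input = (K'⊕ipad) ∥ m = 94 67 57 e2 ∥ 78 76.
Inner hash: sum = 148+103+87+226+120+118 = 802 → 03 22.
Outer input = (K'⊕opad) ∥ inner = fe 0d 3d 88 ∥ 03 22.
Outer hash (tag): sum = 254+13+61+136+3+34 = 501 → 01 f5.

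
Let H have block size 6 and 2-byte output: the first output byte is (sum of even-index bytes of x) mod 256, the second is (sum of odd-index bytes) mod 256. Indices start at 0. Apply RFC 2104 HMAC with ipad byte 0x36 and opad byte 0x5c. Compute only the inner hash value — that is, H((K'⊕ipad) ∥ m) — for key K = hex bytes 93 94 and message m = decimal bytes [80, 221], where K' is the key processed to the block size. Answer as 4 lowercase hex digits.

Key hex bytes 93 94 is 2 bytes ≤ B = 6; zero-pad to 6 bytes: K' = 93 94 00 00 00 00.
K' ⊕ ipad = a5 a2 36 36 36 36.
Inner input = a5 a2 36 36 36 36 ∥ 50 dd.
Inner hash: even-index sum = 353 mod 256 = 97; odd-index sum = 491 mod 256 = 235 → 61 eb.

61eb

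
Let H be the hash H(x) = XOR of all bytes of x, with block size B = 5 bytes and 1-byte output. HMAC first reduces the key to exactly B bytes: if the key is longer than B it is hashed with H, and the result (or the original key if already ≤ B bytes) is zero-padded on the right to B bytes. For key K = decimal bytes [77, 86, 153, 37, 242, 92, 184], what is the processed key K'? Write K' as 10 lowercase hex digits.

b100000000

|K| = 7 > B = 5, so first hash the key.
H(K): XOR 4d⊕56⊕99⊕25⊕f2⊕5c⊕b8 = b1.
Zero-pad H(K) = b1 to 5 bytes: K' = b1 00 00 00 00.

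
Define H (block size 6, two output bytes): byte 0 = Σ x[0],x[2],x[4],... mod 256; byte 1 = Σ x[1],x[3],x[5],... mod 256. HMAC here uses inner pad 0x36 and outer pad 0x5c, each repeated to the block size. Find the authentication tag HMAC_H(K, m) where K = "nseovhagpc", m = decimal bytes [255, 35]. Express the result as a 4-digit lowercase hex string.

Key "nseovhagpc" = 6e 73 65 6f 76 68 61 67 70 63 is 10 bytes > B = 6, so hash it first: H(key) = 1a 14, then zero-pad to 6 bytes: K' = 1a 14 00 00 00 00.
K' ⊕ ipad = 2c 22 36 36 36 36.  K' ⊕ opad = 46 48 5c 5c 5c 5c.
Inner input = (K'⊕ipad) ∥ m = 2c 22 36 36 36 36 ∥ ff 23.
Inner hash: even-index sum = 407 mod 256 = 151; odd-index sum = 177 mod 256 = 177 → 97 b1.
Outer input = (K'⊕opad) ∥ inner = 46 48 5c 5c 5c 5c ∥ 97 b1.
Outer hash (tag): even-index sum = 405 mod 256 = 149; odd-index sum = 433 mod 256 = 177 → 95 b1.

95b1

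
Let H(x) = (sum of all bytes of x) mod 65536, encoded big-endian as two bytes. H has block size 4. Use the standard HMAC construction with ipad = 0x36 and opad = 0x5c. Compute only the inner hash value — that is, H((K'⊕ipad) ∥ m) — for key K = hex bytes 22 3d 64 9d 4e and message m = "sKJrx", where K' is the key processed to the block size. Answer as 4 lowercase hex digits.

Key hex bytes 22 3d 64 9d 4e is 5 bytes > B = 4, so hash it first: H(key) = 01 ae, then zero-pad to 4 bytes: K' = 01 ae 00 00.
K' ⊕ ipad = 37 98 36 36.
Inner input = 37 98 36 36 ∥ 73 4b 4a 72 78.
Inner hash: sum = 55+152+54+54+115+75+74+114+120 = 813 → 03 2d.

032d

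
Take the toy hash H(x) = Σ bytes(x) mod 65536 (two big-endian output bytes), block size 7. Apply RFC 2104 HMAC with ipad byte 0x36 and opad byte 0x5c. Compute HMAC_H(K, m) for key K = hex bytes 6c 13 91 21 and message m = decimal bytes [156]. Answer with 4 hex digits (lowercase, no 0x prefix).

Key hex bytes 6c 13 91 21 is 4 bytes ≤ B = 7; zero-pad to 7 bytes: K' = 6c 13 91 21 00 00 00.
K' ⊕ ipad = 5a 25 a7 17 36 36 36.  K' ⊕ opad = 30 4f cd 7d 5c 5c 5c.
Inner input = (K'⊕ipad) ∥ m = 5a 25 a7 17 36 36 36 ∥ 9c.
Inner hash: sum = 90+37+167+23+54+54+54+156 = 635 → 02 7b.
Outer input = (K'⊕opad) ∥ inner = 30 4f cd 7d 5c 5c 5c ∥ 02 7b.
Outer hash (tag): sum = 48+79+205+125+92+92+92+2+123 = 858 → 03 5a.

035a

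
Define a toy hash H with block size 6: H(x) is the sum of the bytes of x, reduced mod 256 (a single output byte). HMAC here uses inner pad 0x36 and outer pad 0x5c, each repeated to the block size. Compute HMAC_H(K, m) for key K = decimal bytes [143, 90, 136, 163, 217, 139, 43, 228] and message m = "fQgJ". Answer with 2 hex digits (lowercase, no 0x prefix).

ce

Key decimal bytes [143, 90, 136, 163, 217, 139, 43, 228] = 8f 5a 88 a3 d9 8b 2b e4 is 8 bytes > B = 6, so hash it first: H(key) = 87, then zero-pad to 6 bytes: K' = 87 00 00 00 00 00.
K' ⊕ ipad = b1 36 36 36 36 36.  K' ⊕ opad = db 5c 5c 5c 5c 5c.
Inner input = (K'⊕ipad) ∥ m = b1 36 36 36 36 36 ∥ 66 51 67 4a.
Inner hash: sum = 177+54+54+54+54+54+102+81+103+74 = 807; mod 256 = 39 → 27.
Outer input = (K'⊕opad) ∥ inner = db 5c 5c 5c 5c 5c ∥ 27.
Outer hash (tag): sum = 219+92+92+92+92+92+39 = 718; mod 256 = 206 → ce.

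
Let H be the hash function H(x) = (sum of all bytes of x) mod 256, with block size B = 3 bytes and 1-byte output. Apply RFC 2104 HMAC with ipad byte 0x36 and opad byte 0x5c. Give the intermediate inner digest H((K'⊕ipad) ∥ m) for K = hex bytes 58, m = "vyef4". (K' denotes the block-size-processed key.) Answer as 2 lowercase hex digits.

Key hex bytes 58 is 1 byte ≤ B = 3; zero-pad to 3 bytes: K' = 58 00 00.
K' ⊕ ipad = 6e 36 36.
Inner input = 6e 36 36 ∥ 76 79 65 66 34.
Inner hash: sum = 110+54+54+118+121+101+102+52 = 712; mod 256 = 200 → c8.

c8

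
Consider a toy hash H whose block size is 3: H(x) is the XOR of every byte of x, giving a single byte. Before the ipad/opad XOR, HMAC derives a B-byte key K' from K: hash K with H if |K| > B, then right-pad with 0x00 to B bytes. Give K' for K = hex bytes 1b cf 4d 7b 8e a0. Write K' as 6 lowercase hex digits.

|K| = 6 > B = 3, so first hash the key.
H(K): XOR 1b⊕cf⊕4d⊕7b⊕8e⊕a0 = cc.
Zero-pad H(K) = cc to 3 bytes: K' = cc 00 00.

cc0000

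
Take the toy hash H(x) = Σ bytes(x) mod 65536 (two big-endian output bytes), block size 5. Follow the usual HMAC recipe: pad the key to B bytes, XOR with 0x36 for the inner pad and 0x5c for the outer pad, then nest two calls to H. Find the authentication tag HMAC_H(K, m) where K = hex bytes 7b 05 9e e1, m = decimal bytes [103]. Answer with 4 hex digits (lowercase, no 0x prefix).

02f9

Key hex bytes 7b 05 9e e1 is 4 bytes ≤ B = 5; zero-pad to 5 bytes: K' = 7b 05 9e e1 00.
K' ⊕ ipad = 4d 33 a8 d7 36.  K' ⊕ opad = 27 59 c2 bd 5c.
Inner input = (K'⊕ipad) ∥ m = 4d 33 a8 d7 36 ∥ 67.
Inner hash: sum = 77+51+168+215+54+103 = 668 → 02 9c.
Outer input = (K'⊕opad) ∥ inner = 27 59 c2 bd 5c ∥ 02 9c.
Outer hash (tag): sum = 39+89+194+189+92+2+156 = 761 → 02 f9.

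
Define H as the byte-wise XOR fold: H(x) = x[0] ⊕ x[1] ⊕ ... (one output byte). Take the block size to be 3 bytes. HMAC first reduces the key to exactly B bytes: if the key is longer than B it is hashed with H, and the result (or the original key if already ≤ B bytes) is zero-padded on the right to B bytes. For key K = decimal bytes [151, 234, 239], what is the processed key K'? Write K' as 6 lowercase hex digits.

97eaef

Key decimal bytes [151, 234, 239] = 97 ea ef is exactly B = 3 bytes: K' = 97 ea ef.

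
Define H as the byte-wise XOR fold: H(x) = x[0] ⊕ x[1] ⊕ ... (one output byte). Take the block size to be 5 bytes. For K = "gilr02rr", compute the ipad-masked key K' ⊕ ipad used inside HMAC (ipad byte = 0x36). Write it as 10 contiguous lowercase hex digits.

Key "gilr02rr" = 67 69 6c 72 30 32 72 72 is 8 bytes > B = 5, so hash it first: H(key) = 12, then zero-pad to 5 bytes: K' = 12 00 00 00 00.
XOR each byte with 0x36: 12⊕36=24, 00⊕36=36, 00⊕36=36, 00⊕36=36, 00⊕36=36.

2436363636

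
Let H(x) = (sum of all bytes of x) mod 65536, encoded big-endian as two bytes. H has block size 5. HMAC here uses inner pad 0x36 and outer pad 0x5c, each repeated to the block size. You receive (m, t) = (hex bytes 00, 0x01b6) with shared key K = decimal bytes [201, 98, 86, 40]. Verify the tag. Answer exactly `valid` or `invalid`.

Key decimal bytes [201, 98, 86, 40] = c9 62 56 28 is 4 bytes ≤ B = 5; zero-pad to 5 bytes: K' = c9 62 56 28 00.
K' ⊕ ipad = ff 54 60 1e 36; K' ⊕ opad = 95 3e 0a 74 5c.
Inner hash: sum = 255+84+96+30+54+0 = 519 → 02 07.
Outer hash (recomputed tag): sum = 149+62+10+116+92+2+7 = 438 → 01 b6.
Recomputed tag = 01b6; claimed = 01b6 → match.

valid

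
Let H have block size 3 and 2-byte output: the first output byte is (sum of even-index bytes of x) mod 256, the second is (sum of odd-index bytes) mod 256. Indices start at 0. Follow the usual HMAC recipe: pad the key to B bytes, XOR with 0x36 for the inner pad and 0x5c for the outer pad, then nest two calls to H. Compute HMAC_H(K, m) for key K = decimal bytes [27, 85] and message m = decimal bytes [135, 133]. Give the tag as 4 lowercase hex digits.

Key decimal bytes [27, 85] = 1b 55 is 2 bytes ≤ B = 3; zero-pad to 3 bytes: K' = 1b 55 00.
K' ⊕ ipad = 2d 63 36.  K' ⊕ opad = 47 09 5c.
Inner input = (K'⊕ipad) ∥ m = 2d 63 36 ∥ 87 85.
Inner hash: even-index sum = 232 mod 256 = 232; odd-index sum = 234 mod 256 = 234 → e8 ea.
Outer input = (K'⊕opad) ∥ inner = 47 09 5c ∥ e8 ea.
Outer hash (tag): even-index sum = 397 mod 256 = 141; odd-index sum = 241 mod 256 = 241 → 8d f1.

8df1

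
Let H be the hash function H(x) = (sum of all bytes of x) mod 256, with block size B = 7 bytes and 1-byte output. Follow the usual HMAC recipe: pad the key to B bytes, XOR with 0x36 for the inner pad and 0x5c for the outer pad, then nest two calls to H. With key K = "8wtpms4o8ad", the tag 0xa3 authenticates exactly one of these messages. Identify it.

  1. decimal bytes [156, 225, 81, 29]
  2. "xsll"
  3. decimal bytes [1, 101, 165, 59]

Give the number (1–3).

Key "8wtpms4o8ad" = 38 77 74 70 6d 73 34 6f 38 61 64 is 11 bytes > B = 7, so hash it first: H(key) = 13, then zero-pad to 7 bytes: K' = 13 00 00 00 00 00 00.
K' ⊕ ipad = 25 36 36 36 36 36 36; K' ⊕ opad = 4f 5c 5c 5c 5c 5c 5c.
m1: inner = H(25 36 36 36 36 36 36 9c e1 51 1d) = 54; tag = H(4f 5c 5c 5c 5c 5c 5c 54) = cb
m2: inner = H(25 36 36 36 36 36 36 78 73 6c 6c) = 2c; tag = H(4f 5c 5c 5c 5c 5c 5c 2c) = a3 ← matches
m3: inner = H(25 36 36 36 36 36 36 01 65 a5 3b) = af; tag = H(4f 5c 5c 5c 5c 5c 5c af) = 26

2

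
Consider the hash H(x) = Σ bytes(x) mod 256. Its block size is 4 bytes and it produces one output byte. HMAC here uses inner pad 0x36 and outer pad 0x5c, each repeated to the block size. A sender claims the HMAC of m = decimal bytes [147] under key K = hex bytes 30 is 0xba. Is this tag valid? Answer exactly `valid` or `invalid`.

invalid

Key hex bytes 30 is 1 byte ≤ B = 4; zero-pad to 4 bytes: K' = 30 00 00 00.
K' ⊕ ipad = 06 36 36 36; K' ⊕ opad = 6c 5c 5c 5c.
Inner hash: sum = 6+54+54+54+147 = 315; mod 256 = 59 → 3b.
Outer hash (recomputed tag): sum = 108+92+92+92+59 = 443; mod 256 = 187 → bb.
Recomputed tag = bb; claimed = ba → mismatch.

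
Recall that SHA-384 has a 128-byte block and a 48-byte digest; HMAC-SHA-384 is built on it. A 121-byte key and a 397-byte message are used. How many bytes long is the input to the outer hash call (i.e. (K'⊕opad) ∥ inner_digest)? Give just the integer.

176

Key is 121 ≤ 128 bytes, zero-padded: |K'| = 128.
Outer input = (K'⊕opad) ∥ H(inner) → 128 + 48 = 176 bytes.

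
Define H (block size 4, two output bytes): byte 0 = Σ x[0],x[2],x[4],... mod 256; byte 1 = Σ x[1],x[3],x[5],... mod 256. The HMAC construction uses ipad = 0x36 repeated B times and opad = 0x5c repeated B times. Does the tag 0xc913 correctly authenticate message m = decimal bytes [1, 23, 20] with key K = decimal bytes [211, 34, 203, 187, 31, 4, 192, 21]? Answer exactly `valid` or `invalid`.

invalid

Key decimal bytes [211, 34, 203, 187, 31, 4, 192, 21] = d3 22 cb bb 1f 04 c0 15 is 8 bytes > B = 4, so hash it first: H(key) = 7d f6, then zero-pad to 4 bytes: K' = 7d f6 00 00.
K' ⊕ ipad = 4b c0 36 36; K' ⊕ opad = 21 aa 5c 5c.
Inner hash: even-index sum = 150 mod 256 = 150; odd-index sum = 269 mod 256 = 13 → 96 0d.
Outer hash (recomputed tag): even-index sum = 275 mod 256 = 19; odd-index sum = 275 mod 256 = 19 → 13 13.
Recomputed tag = 1313; claimed = c913 → mismatch.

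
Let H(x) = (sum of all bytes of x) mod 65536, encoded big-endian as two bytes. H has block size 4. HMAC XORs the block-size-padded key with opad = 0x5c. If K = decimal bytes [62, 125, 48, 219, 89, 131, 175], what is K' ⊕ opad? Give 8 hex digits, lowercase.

Key decimal bytes [62, 125, 48, 219, 89, 131, 175] = 3e 7d 30 db 59 83 af is 7 bytes > B = 4, so hash it first: H(key) = 03 51, then zero-pad to 4 bytes: K' = 03 51 00 00.
XOR each byte with 0x5c: 03⊕5c=5f, 51⊕5c=0d, 00⊕5c=5c, 00⊕5c=5c.

5f0d5c5c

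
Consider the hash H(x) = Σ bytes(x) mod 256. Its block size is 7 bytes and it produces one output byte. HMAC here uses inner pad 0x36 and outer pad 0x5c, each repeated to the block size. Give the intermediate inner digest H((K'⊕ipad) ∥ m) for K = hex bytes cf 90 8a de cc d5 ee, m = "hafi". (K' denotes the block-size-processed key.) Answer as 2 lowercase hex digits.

90

Key hex bytes cf 90 8a de cc d5 ee is exactly B = 7 bytes: K' = cf 90 8a de cc d5 ee.
K' ⊕ ipad = f9 a6 bc e8 fa e3 d8.
Inner input = f9 a6 bc e8 fa e3 d8 ∥ 68 61 66 69.
Inner hash: sum = 249+166+188+232+250+227+216+104+97+102+105 = 1936; mod 256 = 144 → 90.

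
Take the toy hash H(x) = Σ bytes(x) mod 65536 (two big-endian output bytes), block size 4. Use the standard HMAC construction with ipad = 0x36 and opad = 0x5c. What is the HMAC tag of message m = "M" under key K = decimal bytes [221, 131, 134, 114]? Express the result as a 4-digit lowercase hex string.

Key decimal bytes [221, 131, 134, 114] = dd 83 86 72 is exactly B = 4 bytes: K' = dd 83 86 72.
K' ⊕ ipad = eb b5 b0 44.  K' ⊕ opad = 81 df da 2e.
Inner input = (K'⊕ipad) ∥ m = eb b5 b0 44 ∥ 4d.
Inner hash: sum = 235+181+176+68+77 = 737 → 02 e1.
Outer input = (K'⊕opad) ∥ inner = 81 df da 2e ∥ 02 e1.
Outer hash (tag): sum = 129+223+218+46+2+225 = 843 → 03 4b.

034b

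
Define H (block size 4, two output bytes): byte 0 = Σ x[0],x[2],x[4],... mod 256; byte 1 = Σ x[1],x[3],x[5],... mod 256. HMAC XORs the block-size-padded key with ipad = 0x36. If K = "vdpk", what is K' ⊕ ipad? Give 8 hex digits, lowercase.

Key "vdpk" = 76 64 70 6b is exactly B = 4 bytes: K' = 76 64 70 6b.
XOR each byte with 0x36: 76⊕36=40, 64⊕36=52, 70⊕36=46, 6b⊕36=5d.

4052465d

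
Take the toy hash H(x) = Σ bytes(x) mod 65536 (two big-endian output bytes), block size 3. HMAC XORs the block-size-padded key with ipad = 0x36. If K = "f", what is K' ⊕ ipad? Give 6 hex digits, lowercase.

Key "f" = 66 is 1 byte ≤ B = 3; zero-pad to 3 bytes: K' = 66 00 00.
XOR each byte with 0x36: 66⊕36=50, 00⊕36=36, 00⊕36=36.

503636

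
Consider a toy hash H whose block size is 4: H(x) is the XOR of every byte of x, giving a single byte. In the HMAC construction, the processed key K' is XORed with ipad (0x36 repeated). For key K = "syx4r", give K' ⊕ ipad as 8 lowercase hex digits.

Key "syx4r" = 73 79 78 34 72 is 5 bytes > B = 4, so hash it first: H(key) = 34, then zero-pad to 4 bytes: K' = 34 00 00 00.
XOR each byte with 0x36: 34⊕36=02, 00⊕36=36, 00⊕36=36, 00⊕36=36.

02363636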